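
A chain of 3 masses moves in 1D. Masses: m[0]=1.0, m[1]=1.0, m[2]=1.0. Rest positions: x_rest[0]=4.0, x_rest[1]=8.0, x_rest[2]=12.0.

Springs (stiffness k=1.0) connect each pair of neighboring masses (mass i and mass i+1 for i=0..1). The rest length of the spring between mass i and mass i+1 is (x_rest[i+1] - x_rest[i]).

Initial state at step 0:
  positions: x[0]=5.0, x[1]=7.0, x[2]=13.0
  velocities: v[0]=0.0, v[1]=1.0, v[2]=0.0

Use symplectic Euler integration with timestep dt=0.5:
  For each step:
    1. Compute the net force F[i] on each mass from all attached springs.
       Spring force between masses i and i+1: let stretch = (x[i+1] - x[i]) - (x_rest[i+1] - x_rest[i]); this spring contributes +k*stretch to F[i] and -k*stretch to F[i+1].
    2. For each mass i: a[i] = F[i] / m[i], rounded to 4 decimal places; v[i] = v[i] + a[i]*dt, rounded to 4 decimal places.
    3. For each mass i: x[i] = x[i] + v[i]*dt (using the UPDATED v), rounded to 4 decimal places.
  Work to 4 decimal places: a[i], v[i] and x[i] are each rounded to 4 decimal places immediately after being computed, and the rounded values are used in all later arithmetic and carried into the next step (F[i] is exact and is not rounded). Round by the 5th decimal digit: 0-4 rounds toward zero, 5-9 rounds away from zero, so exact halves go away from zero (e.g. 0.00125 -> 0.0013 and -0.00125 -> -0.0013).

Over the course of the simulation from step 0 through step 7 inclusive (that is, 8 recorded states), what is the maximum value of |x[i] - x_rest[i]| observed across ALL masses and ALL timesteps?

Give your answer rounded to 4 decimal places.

Step 0: x=[5.0000 7.0000 13.0000] v=[0.0000 1.0000 0.0000]
Step 1: x=[4.5000 8.5000 12.5000] v=[-1.0000 3.0000 -1.0000]
Step 2: x=[4.0000 10.0000 12.0000] v=[-1.0000 3.0000 -1.0000]
Step 3: x=[4.0000 10.5000 12.0000] v=[0.0000 1.0000 0.0000]
Step 4: x=[4.6250 9.7500 12.6250] v=[1.2500 -1.5000 1.2500]
Step 5: x=[5.5313 8.4375 13.5313] v=[1.8125 -2.6250 1.8125]
Step 6: x=[6.1641 7.6719 14.1641] v=[1.2656 -1.5312 1.2656]
Step 7: x=[6.1739 8.1524 14.1739] v=[0.0195 0.9610 0.0195]
Max displacement = 2.5000

Answer: 2.5000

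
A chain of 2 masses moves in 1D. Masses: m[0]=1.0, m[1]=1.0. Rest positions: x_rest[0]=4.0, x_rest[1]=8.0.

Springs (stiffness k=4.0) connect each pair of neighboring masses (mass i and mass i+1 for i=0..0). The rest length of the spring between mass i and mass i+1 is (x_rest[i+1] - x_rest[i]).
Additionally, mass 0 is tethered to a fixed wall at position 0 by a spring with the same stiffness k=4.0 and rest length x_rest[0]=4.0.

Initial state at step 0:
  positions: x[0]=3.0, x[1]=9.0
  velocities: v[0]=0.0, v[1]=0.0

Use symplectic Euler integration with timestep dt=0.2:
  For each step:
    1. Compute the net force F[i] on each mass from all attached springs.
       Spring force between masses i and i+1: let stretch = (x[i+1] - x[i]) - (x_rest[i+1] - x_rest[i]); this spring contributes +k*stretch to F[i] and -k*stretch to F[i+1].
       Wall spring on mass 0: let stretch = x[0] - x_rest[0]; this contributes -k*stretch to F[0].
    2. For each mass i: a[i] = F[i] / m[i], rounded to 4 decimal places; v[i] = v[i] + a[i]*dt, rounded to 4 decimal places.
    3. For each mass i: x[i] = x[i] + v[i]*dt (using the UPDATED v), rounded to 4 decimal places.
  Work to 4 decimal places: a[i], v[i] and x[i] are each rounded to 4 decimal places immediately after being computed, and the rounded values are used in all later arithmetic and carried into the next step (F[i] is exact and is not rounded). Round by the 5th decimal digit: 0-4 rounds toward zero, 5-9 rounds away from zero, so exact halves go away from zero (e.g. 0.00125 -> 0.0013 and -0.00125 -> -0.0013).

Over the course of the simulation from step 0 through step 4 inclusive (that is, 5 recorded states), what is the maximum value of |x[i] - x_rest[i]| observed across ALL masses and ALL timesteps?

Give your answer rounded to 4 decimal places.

Answer: 1.2941

Derivation:
Step 0: x=[3.0000 9.0000] v=[0.0000 0.0000]
Step 1: x=[3.4800 8.6800] v=[2.4000 -1.6000]
Step 2: x=[4.2352 8.1680] v=[3.7760 -2.5600]
Step 3: x=[4.9420 7.6668] v=[3.5341 -2.5062]
Step 4: x=[5.2941 7.3696] v=[1.7603 -1.4860]
Max displacement = 1.2941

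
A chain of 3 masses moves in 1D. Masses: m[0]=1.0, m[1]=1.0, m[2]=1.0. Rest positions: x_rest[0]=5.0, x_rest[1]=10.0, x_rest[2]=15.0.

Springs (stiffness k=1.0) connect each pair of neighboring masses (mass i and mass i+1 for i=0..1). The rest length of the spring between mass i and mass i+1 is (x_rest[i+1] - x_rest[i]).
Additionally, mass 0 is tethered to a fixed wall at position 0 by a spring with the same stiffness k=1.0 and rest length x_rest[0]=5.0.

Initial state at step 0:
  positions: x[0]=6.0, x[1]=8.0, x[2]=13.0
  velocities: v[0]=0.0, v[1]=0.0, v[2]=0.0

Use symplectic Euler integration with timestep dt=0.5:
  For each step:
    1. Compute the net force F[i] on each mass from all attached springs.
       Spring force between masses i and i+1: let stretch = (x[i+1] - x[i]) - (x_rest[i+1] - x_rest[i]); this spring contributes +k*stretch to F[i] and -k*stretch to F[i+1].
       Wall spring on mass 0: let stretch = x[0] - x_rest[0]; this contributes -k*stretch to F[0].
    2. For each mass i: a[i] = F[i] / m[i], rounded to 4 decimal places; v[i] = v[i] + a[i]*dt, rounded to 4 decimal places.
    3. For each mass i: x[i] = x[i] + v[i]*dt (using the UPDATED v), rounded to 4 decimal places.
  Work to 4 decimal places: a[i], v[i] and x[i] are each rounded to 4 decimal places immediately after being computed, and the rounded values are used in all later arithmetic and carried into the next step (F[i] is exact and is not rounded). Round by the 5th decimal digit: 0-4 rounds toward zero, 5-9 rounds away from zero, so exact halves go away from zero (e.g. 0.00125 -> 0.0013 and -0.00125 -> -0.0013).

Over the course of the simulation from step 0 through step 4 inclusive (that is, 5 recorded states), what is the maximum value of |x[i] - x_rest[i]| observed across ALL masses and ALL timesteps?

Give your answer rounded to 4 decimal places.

Step 0: x=[6.0000 8.0000 13.0000] v=[0.0000 0.0000 0.0000]
Step 1: x=[5.0000 8.7500 13.0000] v=[-2.0000 1.5000 0.0000]
Step 2: x=[3.6875 9.6250 13.1875] v=[-2.6250 1.7500 0.3750]
Step 3: x=[2.9375 9.9063 13.7344] v=[-1.5000 0.5625 1.0938]
Step 4: x=[3.1954 9.4024 14.5743] v=[0.5157 -1.0079 1.6798]
Max displacement = 2.0625

Answer: 2.0625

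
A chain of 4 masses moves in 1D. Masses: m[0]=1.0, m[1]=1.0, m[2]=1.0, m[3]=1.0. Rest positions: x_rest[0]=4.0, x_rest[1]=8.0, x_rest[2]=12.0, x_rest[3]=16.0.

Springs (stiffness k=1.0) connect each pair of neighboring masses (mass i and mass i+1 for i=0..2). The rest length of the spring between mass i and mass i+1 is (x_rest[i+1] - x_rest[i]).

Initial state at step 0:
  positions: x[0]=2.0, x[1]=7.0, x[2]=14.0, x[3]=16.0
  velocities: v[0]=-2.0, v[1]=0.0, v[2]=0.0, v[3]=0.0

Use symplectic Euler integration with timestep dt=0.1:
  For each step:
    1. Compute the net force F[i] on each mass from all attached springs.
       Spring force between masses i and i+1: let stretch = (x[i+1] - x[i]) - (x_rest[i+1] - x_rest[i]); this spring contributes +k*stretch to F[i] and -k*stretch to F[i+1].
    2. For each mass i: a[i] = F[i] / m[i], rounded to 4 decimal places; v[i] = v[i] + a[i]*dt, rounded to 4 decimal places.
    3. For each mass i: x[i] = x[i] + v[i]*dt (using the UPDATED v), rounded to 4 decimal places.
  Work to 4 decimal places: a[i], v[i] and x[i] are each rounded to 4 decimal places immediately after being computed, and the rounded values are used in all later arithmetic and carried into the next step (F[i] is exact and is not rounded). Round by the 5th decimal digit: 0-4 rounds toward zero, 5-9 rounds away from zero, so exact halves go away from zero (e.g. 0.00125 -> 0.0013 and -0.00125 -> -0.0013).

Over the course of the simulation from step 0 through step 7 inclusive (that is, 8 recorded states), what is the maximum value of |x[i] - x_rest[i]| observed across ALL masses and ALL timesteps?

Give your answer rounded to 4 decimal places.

Step 0: x=[2.0000 7.0000 14.0000 16.0000] v=[-2.0000 0.0000 0.0000 0.0000]
Step 1: x=[1.8100 7.0200 13.9500 16.0200] v=[-1.9000 0.2000 -0.5000 0.2000]
Step 2: x=[1.6321 7.0572 13.8514 16.0593] v=[-1.7790 0.3720 -0.9860 0.3930]
Step 3: x=[1.4685 7.1081 13.7069 16.1165] v=[-1.6365 0.5089 -1.4446 0.5722]
Step 4: x=[1.3213 7.1686 13.5206 16.1896] v=[-1.4725 0.6048 -1.8635 0.7312]
Step 5: x=[1.1925 7.2341 13.2974 16.2760] v=[-1.2878 0.6553 -2.2318 0.8643]
Step 6: x=[1.0841 7.2999 13.0434 16.3726] v=[-1.0836 0.6575 -2.5403 0.9664]
Step 7: x=[0.9979 7.3609 12.7652 16.4760] v=[-0.8620 0.6103 -2.7817 1.0335]
Max displacement = 3.0021

Answer: 3.0021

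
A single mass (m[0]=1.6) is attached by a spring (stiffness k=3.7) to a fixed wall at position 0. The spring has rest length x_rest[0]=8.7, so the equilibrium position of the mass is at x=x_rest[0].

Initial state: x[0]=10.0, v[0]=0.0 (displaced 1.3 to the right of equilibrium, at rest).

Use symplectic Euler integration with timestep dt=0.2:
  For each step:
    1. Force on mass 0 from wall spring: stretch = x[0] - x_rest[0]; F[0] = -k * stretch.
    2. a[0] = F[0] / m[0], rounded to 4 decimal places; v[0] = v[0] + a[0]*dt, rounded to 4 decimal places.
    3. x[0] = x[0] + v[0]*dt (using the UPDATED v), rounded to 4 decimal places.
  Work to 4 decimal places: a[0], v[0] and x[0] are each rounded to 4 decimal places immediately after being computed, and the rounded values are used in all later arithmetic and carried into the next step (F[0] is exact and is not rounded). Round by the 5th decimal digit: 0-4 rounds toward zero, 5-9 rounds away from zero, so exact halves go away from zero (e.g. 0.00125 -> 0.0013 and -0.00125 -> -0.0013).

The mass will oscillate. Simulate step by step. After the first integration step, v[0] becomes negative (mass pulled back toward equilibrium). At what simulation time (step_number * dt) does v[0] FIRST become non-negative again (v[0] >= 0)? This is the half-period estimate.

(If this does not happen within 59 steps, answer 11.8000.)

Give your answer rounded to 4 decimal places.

Answer: 2.2000

Derivation:
Step 0: x=[10.0000] v=[0.0000]
Step 1: x=[9.8797] v=[-0.6013]
Step 2: x=[9.6503] v=[-1.1469]
Step 3: x=[9.3330] v=[-1.5864]
Step 4: x=[8.9572] v=[-1.8792]
Step 5: x=[8.5576] v=[-1.9982]
Step 6: x=[8.1711] v=[-1.9323]
Step 7: x=[7.8336] v=[-1.6877]
Step 8: x=[7.5762] v=[-1.2870]
Step 9: x=[7.4228] v=[-0.7672]
Step 10: x=[7.3875] v=[-0.1765]
Step 11: x=[7.4736] v=[0.4305]
First v>=0 after going negative at step 11, time=2.2000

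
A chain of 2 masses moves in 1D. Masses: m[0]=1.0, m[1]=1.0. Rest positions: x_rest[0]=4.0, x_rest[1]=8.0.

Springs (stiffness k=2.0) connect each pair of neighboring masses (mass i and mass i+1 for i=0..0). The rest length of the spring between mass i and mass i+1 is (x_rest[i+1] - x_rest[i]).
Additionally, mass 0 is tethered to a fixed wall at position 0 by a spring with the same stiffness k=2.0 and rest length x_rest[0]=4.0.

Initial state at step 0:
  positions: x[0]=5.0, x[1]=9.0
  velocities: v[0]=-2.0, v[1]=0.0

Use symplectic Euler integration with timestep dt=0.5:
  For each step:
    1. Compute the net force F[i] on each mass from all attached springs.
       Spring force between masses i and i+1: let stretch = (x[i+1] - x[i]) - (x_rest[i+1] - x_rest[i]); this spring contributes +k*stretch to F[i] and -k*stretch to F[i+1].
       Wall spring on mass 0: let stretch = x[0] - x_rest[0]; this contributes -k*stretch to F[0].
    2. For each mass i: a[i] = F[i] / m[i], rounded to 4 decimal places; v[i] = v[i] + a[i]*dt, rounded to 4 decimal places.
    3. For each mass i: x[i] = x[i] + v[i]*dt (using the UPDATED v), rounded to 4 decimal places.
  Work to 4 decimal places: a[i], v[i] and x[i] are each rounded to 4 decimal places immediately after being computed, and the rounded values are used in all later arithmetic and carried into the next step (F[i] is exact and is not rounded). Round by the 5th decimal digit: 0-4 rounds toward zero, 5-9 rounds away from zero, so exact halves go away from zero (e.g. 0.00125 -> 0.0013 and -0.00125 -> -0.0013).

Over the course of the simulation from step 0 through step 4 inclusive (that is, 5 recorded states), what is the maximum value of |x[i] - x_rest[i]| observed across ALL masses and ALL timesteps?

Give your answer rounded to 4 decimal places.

Answer: 2.1250

Derivation:
Step 0: x=[5.0000 9.0000] v=[-2.0000 0.0000]
Step 1: x=[3.5000 9.0000] v=[-3.0000 0.0000]
Step 2: x=[3.0000 8.2500] v=[-1.0000 -1.5000]
Step 3: x=[3.6250 6.8750] v=[1.2500 -2.7500]
Step 4: x=[4.0625 5.8750] v=[0.8750 -2.0000]
Max displacement = 2.1250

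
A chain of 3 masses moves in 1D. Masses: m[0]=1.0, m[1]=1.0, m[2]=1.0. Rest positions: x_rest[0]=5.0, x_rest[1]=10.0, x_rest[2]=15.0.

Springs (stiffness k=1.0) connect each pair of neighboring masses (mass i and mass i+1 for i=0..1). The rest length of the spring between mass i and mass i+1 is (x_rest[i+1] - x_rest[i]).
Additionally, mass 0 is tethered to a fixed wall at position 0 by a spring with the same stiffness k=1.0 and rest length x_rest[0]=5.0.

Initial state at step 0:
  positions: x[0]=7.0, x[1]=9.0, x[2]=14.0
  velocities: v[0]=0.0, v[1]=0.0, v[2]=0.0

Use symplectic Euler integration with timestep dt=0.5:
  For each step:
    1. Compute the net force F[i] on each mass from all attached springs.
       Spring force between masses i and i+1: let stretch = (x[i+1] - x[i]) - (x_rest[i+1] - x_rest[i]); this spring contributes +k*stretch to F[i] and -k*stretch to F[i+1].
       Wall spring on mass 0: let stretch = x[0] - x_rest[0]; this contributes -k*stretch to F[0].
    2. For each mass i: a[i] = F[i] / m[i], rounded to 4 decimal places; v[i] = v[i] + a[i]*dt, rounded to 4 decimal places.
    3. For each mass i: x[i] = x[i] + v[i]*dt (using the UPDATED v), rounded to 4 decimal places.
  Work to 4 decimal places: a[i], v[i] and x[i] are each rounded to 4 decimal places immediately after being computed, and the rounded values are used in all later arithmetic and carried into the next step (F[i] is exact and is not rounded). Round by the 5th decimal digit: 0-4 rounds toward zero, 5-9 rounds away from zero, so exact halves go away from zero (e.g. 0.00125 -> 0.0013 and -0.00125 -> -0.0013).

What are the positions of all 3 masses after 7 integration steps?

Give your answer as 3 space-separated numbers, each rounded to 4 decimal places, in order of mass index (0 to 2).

Answer: 5.8679 9.0847 15.4411

Derivation:
Step 0: x=[7.0000 9.0000 14.0000] v=[0.0000 0.0000 0.0000]
Step 1: x=[5.7500 9.7500 14.0000] v=[-2.5000 1.5000 0.0000]
Step 2: x=[4.0625 10.5625 14.1875] v=[-3.3750 1.6250 0.3750]
Step 3: x=[2.9844 10.6563 14.7188] v=[-2.1563 0.1875 1.0625]
Step 4: x=[3.0782 9.8477 15.4845] v=[0.1875 -1.6172 1.5313]
Step 5: x=[4.0948 8.7559 16.0910] v=[2.0332 -2.1836 1.2129]
Step 6: x=[5.2530 8.3326 16.1137] v=[2.3164 -0.8466 0.0454]
Step 7: x=[5.8679 9.0847 15.4411] v=[1.2297 1.5042 -1.3452]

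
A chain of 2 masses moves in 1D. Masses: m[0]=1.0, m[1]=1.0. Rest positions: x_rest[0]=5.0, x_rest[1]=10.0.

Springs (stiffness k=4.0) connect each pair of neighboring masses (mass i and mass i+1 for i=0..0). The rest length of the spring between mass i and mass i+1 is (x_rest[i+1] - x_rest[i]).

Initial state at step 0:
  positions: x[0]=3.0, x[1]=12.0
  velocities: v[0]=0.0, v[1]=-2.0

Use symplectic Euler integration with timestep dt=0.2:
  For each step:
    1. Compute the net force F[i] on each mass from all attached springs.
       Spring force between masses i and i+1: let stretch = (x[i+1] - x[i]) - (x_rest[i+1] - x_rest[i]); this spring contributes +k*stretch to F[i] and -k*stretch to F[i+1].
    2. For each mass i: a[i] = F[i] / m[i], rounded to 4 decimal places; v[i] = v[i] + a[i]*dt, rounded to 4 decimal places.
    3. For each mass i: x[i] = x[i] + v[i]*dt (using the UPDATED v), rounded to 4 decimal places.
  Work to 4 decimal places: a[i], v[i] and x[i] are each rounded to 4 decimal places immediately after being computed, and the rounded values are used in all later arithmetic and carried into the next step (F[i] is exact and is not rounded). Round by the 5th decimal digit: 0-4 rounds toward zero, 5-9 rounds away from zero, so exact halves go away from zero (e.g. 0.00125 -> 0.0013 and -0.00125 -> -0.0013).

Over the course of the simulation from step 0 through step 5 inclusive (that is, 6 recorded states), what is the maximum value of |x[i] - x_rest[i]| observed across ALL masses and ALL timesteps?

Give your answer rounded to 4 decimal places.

Step 0: x=[3.0000 12.0000] v=[0.0000 -2.0000]
Step 1: x=[3.6400 10.9600] v=[3.2000 -5.2000]
Step 2: x=[4.6512 9.5488] v=[5.0560 -7.0560]
Step 3: x=[5.6460 8.1540] v=[4.9741 -6.9741]
Step 4: x=[6.2421 7.1579] v=[2.9805 -4.9805]
Step 5: x=[6.1847 6.8153] v=[-0.2869 -1.7131]
Max displacement = 3.1847

Answer: 3.1847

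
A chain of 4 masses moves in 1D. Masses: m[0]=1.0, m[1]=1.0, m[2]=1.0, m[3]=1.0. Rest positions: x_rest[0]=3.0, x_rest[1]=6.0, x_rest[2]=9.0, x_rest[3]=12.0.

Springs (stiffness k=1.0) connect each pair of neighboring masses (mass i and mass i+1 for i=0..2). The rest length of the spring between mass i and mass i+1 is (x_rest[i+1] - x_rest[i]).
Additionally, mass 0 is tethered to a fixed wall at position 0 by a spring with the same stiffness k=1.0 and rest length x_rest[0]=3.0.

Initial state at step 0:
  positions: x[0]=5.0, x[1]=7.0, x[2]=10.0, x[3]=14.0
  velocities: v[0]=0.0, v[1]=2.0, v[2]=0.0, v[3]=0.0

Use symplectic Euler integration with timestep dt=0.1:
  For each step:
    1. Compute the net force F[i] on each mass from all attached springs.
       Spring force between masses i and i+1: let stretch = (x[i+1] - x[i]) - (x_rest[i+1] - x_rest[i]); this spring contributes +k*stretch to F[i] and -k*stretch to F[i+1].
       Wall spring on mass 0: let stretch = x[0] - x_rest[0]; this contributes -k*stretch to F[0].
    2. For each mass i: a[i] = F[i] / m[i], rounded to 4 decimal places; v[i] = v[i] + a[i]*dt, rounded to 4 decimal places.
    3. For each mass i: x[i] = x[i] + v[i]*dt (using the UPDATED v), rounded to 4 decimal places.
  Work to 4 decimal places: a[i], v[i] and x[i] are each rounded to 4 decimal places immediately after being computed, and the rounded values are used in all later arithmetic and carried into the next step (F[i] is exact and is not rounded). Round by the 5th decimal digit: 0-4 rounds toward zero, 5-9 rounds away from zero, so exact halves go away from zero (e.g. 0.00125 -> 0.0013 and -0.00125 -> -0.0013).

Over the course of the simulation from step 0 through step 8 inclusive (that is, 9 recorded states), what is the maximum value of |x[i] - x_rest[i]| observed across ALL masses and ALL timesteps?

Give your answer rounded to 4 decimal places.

Step 0: x=[5.0000 7.0000 10.0000 14.0000] v=[0.0000 2.0000 0.0000 0.0000]
Step 1: x=[4.9700 7.2100 10.0100 13.9900] v=[-0.3000 2.1000 0.1000 -0.1000]
Step 2: x=[4.9127 7.4256 10.0318 13.9702] v=[-0.5730 2.1560 0.2180 -0.1980]
Step 3: x=[4.8314 7.6421 10.0669 13.9410] v=[-0.8130 2.1653 0.3512 -0.2918]
Step 4: x=[4.7299 7.8548 10.1165 13.9031] v=[-1.0151 2.1267 0.4961 -0.3792]
Step 5: x=[4.6123 8.0588 10.1814 13.8573] v=[-1.1756 2.0404 0.6486 -0.4579]
Step 6: x=[4.4831 8.2496 10.2618 13.8048] v=[-1.2922 1.9080 0.8039 -0.5255]
Step 7: x=[4.3467 8.4229 10.3575 13.7468] v=[-1.3639 1.7326 0.9570 -0.5798]
Step 8: x=[4.2076 8.5747 10.4678 13.6849] v=[-1.3910 1.5184 1.1025 -0.6187]
Max displacement = 2.5747

Answer: 2.5747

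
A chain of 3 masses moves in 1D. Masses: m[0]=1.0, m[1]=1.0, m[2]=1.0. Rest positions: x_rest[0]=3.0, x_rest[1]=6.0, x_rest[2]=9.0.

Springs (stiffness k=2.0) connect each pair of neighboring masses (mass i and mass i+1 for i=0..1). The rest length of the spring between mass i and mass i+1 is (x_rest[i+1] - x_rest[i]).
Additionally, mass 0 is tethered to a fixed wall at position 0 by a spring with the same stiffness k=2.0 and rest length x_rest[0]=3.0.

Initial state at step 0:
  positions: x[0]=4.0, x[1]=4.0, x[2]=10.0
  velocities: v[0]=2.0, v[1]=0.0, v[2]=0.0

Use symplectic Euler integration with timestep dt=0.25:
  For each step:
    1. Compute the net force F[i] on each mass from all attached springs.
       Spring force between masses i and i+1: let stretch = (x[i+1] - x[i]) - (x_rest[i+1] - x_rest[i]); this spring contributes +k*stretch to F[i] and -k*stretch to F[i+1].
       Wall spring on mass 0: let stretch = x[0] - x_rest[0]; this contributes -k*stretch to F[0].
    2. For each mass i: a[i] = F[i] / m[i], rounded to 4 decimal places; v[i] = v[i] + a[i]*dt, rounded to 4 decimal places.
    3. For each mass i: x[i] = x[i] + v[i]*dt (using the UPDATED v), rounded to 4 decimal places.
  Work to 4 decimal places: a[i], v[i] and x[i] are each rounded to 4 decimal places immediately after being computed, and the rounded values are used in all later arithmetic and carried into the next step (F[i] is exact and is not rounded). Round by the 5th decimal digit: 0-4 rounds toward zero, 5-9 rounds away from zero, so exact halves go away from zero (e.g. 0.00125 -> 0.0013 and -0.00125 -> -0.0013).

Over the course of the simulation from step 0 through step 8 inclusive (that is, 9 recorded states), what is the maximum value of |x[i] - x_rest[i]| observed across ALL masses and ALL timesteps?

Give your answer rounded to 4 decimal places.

Answer: 2.4794

Derivation:
Step 0: x=[4.0000 4.0000 10.0000] v=[2.0000 0.0000 0.0000]
Step 1: x=[4.0000 4.7500 9.6250] v=[0.0000 3.0000 -1.5000]
Step 2: x=[3.5938 6.0156 9.0156] v=[-1.6250 5.0625 -2.4375]
Step 3: x=[3.0411 7.3535 8.4062] v=[-2.2110 5.3516 -2.4375]
Step 4: x=[2.6473 8.2840 8.0402] v=[-1.5754 3.7218 -1.4639]
Step 5: x=[2.6271 8.4794 8.0797] v=[-0.0807 0.7816 0.1580]
Step 6: x=[3.0101 7.8933 8.5442] v=[1.5319 -2.3444 1.8579]
Step 7: x=[3.6272 6.7782 9.3023] v=[2.4685 -4.4606 3.0325]
Step 8: x=[4.1848 5.5847 10.1199] v=[2.2304 -4.7741 3.2705]
Max displacement = 2.4794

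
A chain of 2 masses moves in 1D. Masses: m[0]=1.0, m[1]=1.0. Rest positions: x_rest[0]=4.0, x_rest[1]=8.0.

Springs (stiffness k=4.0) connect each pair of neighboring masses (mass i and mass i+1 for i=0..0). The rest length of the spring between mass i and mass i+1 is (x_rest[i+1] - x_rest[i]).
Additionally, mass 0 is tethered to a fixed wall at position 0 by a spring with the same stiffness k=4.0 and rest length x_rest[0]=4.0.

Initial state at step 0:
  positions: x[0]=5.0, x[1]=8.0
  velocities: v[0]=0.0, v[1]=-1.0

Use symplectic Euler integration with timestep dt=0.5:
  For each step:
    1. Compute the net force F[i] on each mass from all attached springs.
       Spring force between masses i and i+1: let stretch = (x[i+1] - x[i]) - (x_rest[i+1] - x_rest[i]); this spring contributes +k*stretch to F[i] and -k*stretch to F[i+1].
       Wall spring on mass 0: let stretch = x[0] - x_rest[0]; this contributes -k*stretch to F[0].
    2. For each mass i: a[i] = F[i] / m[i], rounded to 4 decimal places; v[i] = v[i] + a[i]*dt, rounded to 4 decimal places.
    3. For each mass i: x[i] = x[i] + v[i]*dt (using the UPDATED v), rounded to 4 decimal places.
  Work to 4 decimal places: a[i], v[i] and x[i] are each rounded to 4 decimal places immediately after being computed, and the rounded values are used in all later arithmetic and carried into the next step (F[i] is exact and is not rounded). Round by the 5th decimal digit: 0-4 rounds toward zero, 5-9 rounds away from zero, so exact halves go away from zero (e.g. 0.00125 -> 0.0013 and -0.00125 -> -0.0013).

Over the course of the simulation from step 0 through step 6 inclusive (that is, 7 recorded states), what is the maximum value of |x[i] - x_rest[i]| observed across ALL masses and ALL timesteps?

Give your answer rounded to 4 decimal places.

Step 0: x=[5.0000 8.0000] v=[0.0000 -1.0000]
Step 1: x=[3.0000 8.5000] v=[-4.0000 1.0000]
Step 2: x=[3.5000 7.5000] v=[1.0000 -2.0000]
Step 3: x=[4.5000 6.5000] v=[2.0000 -2.0000]
Step 4: x=[3.0000 7.5000] v=[-3.0000 2.0000]
Step 5: x=[3.0000 8.0000] v=[0.0000 1.0000]
Step 6: x=[5.0000 7.5000] v=[4.0000 -1.0000]
Max displacement = 1.5000

Answer: 1.5000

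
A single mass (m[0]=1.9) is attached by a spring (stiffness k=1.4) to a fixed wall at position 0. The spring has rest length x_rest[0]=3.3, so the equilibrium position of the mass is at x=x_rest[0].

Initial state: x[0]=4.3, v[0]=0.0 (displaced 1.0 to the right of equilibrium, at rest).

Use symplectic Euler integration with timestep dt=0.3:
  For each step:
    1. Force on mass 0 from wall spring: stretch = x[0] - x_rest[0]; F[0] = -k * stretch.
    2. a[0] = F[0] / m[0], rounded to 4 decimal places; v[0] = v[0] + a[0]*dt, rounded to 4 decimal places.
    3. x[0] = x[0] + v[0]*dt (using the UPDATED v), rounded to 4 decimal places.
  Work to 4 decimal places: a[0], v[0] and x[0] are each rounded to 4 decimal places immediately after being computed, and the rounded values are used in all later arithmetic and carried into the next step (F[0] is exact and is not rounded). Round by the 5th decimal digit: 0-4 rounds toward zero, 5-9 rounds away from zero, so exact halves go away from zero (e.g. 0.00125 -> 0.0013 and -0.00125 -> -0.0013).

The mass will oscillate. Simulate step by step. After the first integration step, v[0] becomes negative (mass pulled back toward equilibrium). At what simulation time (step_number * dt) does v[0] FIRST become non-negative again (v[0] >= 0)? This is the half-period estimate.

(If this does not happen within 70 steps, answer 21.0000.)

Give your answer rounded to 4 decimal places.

Step 0: x=[4.3000] v=[0.0000]
Step 1: x=[4.2337] v=[-0.2210]
Step 2: x=[4.1055] v=[-0.4274]
Step 3: x=[3.9239] v=[-0.6055]
Step 4: x=[3.7009] v=[-0.7434]
Step 5: x=[3.4513] v=[-0.8320]
Step 6: x=[3.1917] v=[-0.8655]
Step 7: x=[2.9392] v=[-0.8416]
Step 8: x=[2.7107] v=[-0.7618]
Step 9: x=[2.5213] v=[-0.6315]
Step 10: x=[2.3835] v=[-0.4594]
Step 11: x=[2.3065] v=[-0.2568]
Step 12: x=[2.2953] v=[-0.0372]
Step 13: x=[2.3508] v=[0.1849]
First v>=0 after going negative at step 13, time=3.9000

Answer: 3.9000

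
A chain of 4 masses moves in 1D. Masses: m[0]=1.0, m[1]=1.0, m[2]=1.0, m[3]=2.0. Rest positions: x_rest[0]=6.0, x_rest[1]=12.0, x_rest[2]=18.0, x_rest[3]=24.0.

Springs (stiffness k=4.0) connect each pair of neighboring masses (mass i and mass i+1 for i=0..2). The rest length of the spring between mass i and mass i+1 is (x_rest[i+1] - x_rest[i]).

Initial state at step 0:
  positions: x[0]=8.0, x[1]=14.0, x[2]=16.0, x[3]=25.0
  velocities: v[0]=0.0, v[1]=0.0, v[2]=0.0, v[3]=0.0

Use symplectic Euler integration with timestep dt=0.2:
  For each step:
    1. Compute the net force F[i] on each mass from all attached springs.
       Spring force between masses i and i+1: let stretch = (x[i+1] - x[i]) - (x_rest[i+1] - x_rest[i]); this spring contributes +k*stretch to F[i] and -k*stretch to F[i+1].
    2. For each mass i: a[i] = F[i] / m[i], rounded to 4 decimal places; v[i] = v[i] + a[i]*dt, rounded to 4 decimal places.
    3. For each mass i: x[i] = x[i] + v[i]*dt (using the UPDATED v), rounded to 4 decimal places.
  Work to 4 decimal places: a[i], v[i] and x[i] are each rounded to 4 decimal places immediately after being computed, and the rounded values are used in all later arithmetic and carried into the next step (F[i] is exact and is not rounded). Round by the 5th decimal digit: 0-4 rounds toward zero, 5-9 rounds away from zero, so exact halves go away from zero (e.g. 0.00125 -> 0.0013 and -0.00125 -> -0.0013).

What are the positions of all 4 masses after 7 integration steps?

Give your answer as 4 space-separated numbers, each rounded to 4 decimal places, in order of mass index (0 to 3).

Answer: 5.1938 14.4947 18.5362 24.8876

Derivation:
Step 0: x=[8.0000 14.0000 16.0000 25.0000] v=[0.0000 0.0000 0.0000 0.0000]
Step 1: x=[8.0000 13.3600 17.1200 24.7600] v=[0.0000 -3.2000 5.6000 -1.2000]
Step 2: x=[7.8976 12.4640 18.8608 24.3888] v=[-0.5120 -4.4800 8.7040 -1.8560]
Step 3: x=[7.5658 11.8609 20.4626 24.0554] v=[-1.6589 -3.0157 8.0090 -1.6672]
Step 4: x=[6.9612 11.9468 21.2630 23.9145] v=[-3.0228 0.4296 4.0019 -0.7043]
Step 5: x=[6.1943 12.7256 20.9970 24.0415] v=[-3.8343 3.8941 -1.3299 0.6351]
Step 6: x=[5.5124 13.7828 19.8947 24.4050] v=[-3.4093 5.2862 -5.5114 1.8173]
Step 7: x=[5.1938 14.4947 18.5362 24.8876] v=[-1.5930 3.5594 -6.7927 2.4132]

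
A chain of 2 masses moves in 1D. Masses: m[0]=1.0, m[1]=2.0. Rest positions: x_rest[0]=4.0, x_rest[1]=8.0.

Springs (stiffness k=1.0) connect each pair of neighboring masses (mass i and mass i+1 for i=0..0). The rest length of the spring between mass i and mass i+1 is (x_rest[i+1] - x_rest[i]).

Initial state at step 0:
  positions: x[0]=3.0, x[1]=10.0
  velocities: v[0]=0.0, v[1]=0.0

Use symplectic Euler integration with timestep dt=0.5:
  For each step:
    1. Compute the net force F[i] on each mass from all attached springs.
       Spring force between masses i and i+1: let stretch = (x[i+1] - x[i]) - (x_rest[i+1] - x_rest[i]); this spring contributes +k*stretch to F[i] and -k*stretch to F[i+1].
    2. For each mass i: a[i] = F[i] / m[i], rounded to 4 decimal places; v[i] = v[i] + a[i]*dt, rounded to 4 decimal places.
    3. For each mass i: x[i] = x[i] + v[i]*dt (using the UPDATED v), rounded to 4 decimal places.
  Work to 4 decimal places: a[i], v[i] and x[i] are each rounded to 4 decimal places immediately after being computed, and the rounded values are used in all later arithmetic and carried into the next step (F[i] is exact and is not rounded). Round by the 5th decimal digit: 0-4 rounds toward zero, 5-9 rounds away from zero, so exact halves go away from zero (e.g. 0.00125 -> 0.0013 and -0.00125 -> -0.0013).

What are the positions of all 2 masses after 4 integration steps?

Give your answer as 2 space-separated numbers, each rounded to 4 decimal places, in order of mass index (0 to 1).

Step 0: x=[3.0000 10.0000] v=[0.0000 0.0000]
Step 1: x=[3.7500 9.6250] v=[1.5000 -0.7500]
Step 2: x=[4.9688 9.0156] v=[2.4375 -1.2188]
Step 3: x=[6.1993 8.4004] v=[2.4609 -1.2305]
Step 4: x=[6.9801 8.0100] v=[1.5615 -0.7808]

Answer: 6.9801 8.0100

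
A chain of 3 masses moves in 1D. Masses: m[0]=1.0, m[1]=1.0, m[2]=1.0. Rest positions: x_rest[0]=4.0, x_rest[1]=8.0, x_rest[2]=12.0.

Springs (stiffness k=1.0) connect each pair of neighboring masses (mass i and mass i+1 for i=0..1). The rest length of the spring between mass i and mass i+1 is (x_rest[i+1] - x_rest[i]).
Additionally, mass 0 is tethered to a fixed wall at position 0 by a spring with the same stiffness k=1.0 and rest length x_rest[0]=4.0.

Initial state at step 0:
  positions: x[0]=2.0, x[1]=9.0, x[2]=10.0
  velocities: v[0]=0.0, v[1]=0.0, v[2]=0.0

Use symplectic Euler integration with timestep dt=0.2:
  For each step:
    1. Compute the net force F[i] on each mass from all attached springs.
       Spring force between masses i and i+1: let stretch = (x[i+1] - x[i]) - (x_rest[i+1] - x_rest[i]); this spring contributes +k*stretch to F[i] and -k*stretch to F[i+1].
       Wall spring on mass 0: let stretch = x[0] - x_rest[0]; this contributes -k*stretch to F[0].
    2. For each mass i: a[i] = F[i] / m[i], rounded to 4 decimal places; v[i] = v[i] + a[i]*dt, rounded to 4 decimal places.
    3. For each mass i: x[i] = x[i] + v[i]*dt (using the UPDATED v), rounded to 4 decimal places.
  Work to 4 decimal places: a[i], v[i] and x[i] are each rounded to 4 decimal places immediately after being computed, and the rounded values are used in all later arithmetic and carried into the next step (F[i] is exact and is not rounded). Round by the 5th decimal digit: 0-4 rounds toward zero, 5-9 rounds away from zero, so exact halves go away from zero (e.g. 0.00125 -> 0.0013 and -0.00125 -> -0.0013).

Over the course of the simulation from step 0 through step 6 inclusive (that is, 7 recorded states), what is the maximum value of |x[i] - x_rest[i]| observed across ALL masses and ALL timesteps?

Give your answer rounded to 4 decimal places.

Step 0: x=[2.0000 9.0000 10.0000] v=[0.0000 0.0000 0.0000]
Step 1: x=[2.2000 8.7600 10.1200] v=[1.0000 -1.2000 0.6000]
Step 2: x=[2.5744 8.3120 10.3456] v=[1.8720 -2.2400 1.1280]
Step 3: x=[3.0753 7.7158 10.6499] v=[2.5046 -2.9808 1.5213]
Step 4: x=[3.6388 7.0514 10.9968] v=[2.8176 -3.3221 1.7345]
Step 5: x=[4.1933 6.4083 11.3459] v=[2.7724 -3.2155 1.7454]
Step 6: x=[4.6686 5.8741 11.6575] v=[2.3767 -2.6710 1.5579]
Max displacement = 2.1259

Answer: 2.1259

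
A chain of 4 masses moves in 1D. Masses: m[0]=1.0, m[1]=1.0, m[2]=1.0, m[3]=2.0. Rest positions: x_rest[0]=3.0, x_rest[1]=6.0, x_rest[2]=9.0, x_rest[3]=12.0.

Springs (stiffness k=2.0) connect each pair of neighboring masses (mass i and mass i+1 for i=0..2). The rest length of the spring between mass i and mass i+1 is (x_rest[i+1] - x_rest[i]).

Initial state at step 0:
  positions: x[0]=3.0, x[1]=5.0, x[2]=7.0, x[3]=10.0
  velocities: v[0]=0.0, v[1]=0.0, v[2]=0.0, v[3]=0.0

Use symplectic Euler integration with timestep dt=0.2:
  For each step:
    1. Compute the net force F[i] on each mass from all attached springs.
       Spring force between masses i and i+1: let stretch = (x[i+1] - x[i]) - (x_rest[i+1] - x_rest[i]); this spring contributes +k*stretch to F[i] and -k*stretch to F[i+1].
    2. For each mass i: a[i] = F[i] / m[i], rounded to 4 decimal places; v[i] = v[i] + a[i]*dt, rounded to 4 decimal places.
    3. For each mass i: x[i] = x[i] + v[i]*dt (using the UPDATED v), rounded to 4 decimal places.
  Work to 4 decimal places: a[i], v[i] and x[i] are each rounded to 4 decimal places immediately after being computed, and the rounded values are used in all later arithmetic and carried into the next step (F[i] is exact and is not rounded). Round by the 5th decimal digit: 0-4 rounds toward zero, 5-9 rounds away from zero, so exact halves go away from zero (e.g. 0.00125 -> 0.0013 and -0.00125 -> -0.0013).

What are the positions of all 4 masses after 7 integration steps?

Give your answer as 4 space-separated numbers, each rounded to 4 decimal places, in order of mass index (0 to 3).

Answer: 1.4600 4.9251 8.0414 10.2869

Derivation:
Step 0: x=[3.0000 5.0000 7.0000 10.0000] v=[0.0000 0.0000 0.0000 0.0000]
Step 1: x=[2.9200 5.0000 7.0800 10.0000] v=[-0.4000 0.0000 0.4000 0.0000]
Step 2: x=[2.7664 5.0000 7.2272 10.0032] v=[-0.7680 0.0000 0.7360 0.0160]
Step 3: x=[2.5515 4.9995 7.4183 10.0154] v=[-1.0746 -0.0026 0.9555 0.0608]
Step 4: x=[2.2924 4.9966 7.6237 10.0437] v=[-1.2954 -0.0143 1.0268 0.1414]
Step 5: x=[2.0097 4.9876 7.8125 10.0952] v=[-1.4137 -0.0451 0.9440 0.2574]
Step 6: x=[1.7252 4.9663 7.9579 10.1754] v=[-1.4225 -0.1063 0.7271 0.4009]
Step 7: x=[1.4600 4.9251 8.0414 10.2869] v=[-1.3261 -0.2061 0.4175 0.5574]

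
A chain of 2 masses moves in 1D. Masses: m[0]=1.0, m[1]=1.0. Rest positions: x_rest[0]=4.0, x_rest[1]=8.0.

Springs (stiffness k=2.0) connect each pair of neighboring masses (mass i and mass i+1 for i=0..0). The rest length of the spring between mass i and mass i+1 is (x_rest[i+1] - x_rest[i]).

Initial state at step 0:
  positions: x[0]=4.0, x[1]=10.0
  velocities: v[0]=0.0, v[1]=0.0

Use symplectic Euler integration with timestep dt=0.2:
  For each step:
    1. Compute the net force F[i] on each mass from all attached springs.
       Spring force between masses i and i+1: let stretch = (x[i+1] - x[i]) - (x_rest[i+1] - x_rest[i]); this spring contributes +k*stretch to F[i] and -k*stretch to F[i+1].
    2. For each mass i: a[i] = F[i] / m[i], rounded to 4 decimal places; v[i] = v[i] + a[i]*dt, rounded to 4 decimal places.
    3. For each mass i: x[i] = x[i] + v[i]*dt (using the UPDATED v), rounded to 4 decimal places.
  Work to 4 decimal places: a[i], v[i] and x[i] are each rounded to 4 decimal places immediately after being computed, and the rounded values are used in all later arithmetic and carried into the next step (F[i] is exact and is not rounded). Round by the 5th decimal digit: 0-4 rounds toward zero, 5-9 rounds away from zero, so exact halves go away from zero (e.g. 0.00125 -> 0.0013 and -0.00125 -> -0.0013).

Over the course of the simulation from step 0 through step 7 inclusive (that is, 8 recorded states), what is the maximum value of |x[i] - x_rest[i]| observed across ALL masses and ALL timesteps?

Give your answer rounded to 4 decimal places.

Answer: 2.0131

Derivation:
Step 0: x=[4.0000 10.0000] v=[0.0000 0.0000]
Step 1: x=[4.1600 9.8400] v=[0.8000 -0.8000]
Step 2: x=[4.4544 9.5456] v=[1.4720 -1.4720]
Step 3: x=[4.8361 9.1639] v=[1.9085 -1.9085]
Step 4: x=[5.2440 8.7560] v=[2.0396 -2.0396]
Step 5: x=[5.6129 8.3871] v=[1.8444 -1.8444]
Step 6: x=[5.8837 8.1163] v=[1.3541 -1.3541]
Step 7: x=[6.0131 7.9869] v=[0.6471 -0.6471]
Max displacement = 2.0131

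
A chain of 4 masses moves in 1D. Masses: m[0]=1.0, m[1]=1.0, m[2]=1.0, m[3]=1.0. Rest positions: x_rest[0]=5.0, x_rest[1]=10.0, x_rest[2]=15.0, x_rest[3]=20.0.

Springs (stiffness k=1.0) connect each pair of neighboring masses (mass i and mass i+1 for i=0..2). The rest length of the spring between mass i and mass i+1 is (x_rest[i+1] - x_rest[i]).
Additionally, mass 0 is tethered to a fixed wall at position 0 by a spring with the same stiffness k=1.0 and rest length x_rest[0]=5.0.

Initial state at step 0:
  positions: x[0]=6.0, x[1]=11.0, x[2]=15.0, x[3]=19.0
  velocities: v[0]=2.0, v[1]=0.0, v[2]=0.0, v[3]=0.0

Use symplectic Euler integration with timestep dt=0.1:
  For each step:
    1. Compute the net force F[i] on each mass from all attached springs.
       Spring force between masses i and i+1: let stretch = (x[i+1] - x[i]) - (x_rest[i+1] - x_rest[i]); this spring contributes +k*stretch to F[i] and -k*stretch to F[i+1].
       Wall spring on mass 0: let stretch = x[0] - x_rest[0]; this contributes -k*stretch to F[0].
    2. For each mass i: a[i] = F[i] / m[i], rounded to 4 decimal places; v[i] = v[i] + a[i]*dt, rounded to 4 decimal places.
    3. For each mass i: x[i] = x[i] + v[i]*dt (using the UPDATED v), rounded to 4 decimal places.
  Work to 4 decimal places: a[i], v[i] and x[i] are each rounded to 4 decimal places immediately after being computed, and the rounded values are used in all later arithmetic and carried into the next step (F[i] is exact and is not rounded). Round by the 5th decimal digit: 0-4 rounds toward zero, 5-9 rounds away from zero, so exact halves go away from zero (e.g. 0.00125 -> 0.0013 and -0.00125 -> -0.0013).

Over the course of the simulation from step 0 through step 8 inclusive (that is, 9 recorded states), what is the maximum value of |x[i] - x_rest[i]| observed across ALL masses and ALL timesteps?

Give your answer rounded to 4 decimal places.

Step 0: x=[6.0000 11.0000 15.0000 19.0000] v=[2.0000 0.0000 0.0000 0.0000]
Step 1: x=[6.1900 10.9900 15.0000 19.0100] v=[1.9000 -0.1000 0.0000 0.1000]
Step 2: x=[6.3661 10.9721 15.0000 19.0299] v=[1.7610 -0.1790 0.0000 0.1990]
Step 3: x=[6.5246 10.9484 15.0000 19.0595] v=[1.5850 -0.2368 0.0002 0.2960]
Step 4: x=[6.6621 10.9210 15.0001 19.0985] v=[1.3749 -0.2740 0.0010 0.3901]
Step 5: x=[6.7756 10.8918 15.0004 19.1465] v=[1.1346 -0.2920 0.0029 0.4803]
Step 6: x=[6.8625 10.8625 15.0011 19.2031] v=[0.8687 -0.2928 0.0067 0.5657]
Step 7: x=[6.9208 10.8346 15.0024 19.2677] v=[0.5825 -0.2789 0.0130 0.6455]
Step 8: x=[6.9490 10.8093 15.0047 19.3396] v=[0.2818 -0.2535 0.0228 0.7190]
Max displacement = 1.9490

Answer: 1.9490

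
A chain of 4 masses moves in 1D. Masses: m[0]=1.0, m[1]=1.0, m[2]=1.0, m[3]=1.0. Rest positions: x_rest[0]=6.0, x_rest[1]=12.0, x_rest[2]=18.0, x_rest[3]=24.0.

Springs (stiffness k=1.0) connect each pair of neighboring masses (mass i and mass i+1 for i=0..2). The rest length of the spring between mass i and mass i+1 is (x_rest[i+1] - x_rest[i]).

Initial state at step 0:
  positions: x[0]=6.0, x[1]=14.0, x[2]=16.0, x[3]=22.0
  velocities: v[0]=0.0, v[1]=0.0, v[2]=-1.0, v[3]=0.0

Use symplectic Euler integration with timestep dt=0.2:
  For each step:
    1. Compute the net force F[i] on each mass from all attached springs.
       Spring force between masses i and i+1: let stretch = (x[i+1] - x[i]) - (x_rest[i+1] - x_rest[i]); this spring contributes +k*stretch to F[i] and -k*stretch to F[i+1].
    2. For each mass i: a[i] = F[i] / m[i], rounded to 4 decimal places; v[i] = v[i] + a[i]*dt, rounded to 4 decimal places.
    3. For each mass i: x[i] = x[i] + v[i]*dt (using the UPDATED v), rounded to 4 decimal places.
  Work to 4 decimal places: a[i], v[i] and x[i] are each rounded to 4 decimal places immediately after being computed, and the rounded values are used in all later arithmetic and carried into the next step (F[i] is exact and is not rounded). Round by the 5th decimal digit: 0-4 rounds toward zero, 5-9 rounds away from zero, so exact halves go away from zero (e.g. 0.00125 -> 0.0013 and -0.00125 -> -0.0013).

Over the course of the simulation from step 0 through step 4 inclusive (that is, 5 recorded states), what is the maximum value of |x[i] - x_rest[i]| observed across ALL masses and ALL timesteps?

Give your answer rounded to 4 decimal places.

Answer: 2.0400

Derivation:
Step 0: x=[6.0000 14.0000 16.0000 22.0000] v=[0.0000 0.0000 -1.0000 0.0000]
Step 1: x=[6.0800 13.7600 15.9600 22.0000] v=[0.4000 -1.2000 -0.2000 0.0000]
Step 2: x=[6.2272 13.3008 16.0736 21.9984] v=[0.7360 -2.2960 0.5680 -0.0080]
Step 3: x=[6.4173 12.6696 16.3133 21.9998] v=[0.9507 -3.1562 1.1984 0.0070]
Step 4: x=[6.6175 11.9340 16.6347 22.0137] v=[1.0012 -3.6779 1.6070 0.0697]
Max displacement = 2.0400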